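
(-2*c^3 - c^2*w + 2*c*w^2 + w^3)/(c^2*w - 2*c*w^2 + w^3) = (2*c^2 + 3*c*w + w^2)/(w*(-c + w))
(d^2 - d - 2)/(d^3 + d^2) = (d - 2)/d^2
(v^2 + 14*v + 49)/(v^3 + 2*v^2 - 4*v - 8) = (v^2 + 14*v + 49)/(v^3 + 2*v^2 - 4*v - 8)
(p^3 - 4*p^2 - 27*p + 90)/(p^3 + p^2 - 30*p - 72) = (p^2 + 2*p - 15)/(p^2 + 7*p + 12)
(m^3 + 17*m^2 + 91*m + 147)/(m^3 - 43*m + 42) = (m^2 + 10*m + 21)/(m^2 - 7*m + 6)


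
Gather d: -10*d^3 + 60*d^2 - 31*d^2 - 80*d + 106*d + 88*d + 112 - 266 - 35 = -10*d^3 + 29*d^2 + 114*d - 189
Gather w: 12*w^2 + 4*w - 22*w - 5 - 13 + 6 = 12*w^2 - 18*w - 12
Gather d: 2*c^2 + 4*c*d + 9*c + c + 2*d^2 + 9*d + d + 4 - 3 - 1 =2*c^2 + 10*c + 2*d^2 + d*(4*c + 10)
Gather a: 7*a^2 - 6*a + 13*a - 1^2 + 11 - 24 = 7*a^2 + 7*a - 14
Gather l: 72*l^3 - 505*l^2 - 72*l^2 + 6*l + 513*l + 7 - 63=72*l^3 - 577*l^2 + 519*l - 56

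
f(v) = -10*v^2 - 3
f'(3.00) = -60.00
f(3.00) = -93.00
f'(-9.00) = 180.00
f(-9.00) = -813.00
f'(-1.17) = 23.40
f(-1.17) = -16.69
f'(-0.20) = 4.00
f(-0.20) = -3.40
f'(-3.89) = 77.80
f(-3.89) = -154.32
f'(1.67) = -33.40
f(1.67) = -30.89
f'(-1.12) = 22.40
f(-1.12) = -15.54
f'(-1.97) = 39.40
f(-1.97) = -41.81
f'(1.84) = -36.80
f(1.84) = -36.86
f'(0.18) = -3.60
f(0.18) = -3.32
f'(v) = -20*v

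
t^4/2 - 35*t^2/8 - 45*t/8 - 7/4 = (t/2 + 1)*(t - 7/2)*(t + 1/2)*(t + 1)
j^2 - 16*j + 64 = (j - 8)^2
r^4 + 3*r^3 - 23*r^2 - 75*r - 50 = (r - 5)*(r + 1)*(r + 2)*(r + 5)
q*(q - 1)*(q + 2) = q^3 + q^2 - 2*q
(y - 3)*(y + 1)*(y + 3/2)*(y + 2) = y^4 + 3*y^3/2 - 7*y^2 - 33*y/2 - 9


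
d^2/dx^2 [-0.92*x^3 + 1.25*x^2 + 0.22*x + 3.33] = 2.5 - 5.52*x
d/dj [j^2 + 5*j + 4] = 2*j + 5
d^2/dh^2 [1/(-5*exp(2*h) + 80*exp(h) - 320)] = 4*(-exp(h) - 4)*exp(h)/(5*(exp(4*h) - 32*exp(3*h) + 384*exp(2*h) - 2048*exp(h) + 4096))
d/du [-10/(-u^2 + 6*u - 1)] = 20*(3 - u)/(u^2 - 6*u + 1)^2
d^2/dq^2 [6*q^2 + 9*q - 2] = 12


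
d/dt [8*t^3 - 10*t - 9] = 24*t^2 - 10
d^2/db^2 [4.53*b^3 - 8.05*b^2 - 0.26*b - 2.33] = 27.18*b - 16.1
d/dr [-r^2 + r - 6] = 1 - 2*r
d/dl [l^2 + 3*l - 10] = 2*l + 3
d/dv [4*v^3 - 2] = 12*v^2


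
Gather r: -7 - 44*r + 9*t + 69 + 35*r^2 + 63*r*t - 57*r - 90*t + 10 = 35*r^2 + r*(63*t - 101) - 81*t + 72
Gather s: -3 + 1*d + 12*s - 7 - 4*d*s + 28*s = d + s*(40 - 4*d) - 10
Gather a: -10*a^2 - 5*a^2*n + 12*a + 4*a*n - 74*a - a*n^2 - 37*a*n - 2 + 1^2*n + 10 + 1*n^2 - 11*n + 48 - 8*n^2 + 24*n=a^2*(-5*n - 10) + a*(-n^2 - 33*n - 62) - 7*n^2 + 14*n + 56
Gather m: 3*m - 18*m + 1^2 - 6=-15*m - 5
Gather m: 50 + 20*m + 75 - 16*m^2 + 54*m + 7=-16*m^2 + 74*m + 132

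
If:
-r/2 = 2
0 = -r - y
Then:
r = -4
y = 4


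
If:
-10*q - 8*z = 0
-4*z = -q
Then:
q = 0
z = 0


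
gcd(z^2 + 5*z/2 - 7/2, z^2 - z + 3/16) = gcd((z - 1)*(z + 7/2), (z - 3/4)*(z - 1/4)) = 1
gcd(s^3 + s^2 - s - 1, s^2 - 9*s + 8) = s - 1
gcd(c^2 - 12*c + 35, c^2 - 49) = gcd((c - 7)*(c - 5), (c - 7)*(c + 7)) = c - 7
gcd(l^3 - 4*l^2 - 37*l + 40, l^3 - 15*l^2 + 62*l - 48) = l^2 - 9*l + 8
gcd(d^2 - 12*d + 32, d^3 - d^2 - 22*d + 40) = d - 4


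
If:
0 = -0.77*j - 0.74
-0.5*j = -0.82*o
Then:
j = -0.96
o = -0.59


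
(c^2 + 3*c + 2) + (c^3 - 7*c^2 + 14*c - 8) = c^3 - 6*c^2 + 17*c - 6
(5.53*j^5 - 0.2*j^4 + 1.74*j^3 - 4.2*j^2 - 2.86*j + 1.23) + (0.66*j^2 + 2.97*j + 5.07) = 5.53*j^5 - 0.2*j^4 + 1.74*j^3 - 3.54*j^2 + 0.11*j + 6.3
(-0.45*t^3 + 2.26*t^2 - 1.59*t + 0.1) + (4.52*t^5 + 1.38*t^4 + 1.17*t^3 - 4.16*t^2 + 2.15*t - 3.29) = 4.52*t^5 + 1.38*t^4 + 0.72*t^3 - 1.9*t^2 + 0.56*t - 3.19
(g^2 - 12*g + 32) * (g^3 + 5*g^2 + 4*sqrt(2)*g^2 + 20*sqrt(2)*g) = g^5 - 7*g^4 + 4*sqrt(2)*g^4 - 28*sqrt(2)*g^3 - 28*g^3 - 112*sqrt(2)*g^2 + 160*g^2 + 640*sqrt(2)*g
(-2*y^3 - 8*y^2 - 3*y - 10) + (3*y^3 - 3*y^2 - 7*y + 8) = y^3 - 11*y^2 - 10*y - 2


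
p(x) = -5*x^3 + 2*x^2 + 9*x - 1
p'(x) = -15*x^2 + 4*x + 9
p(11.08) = -6457.01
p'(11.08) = -1788.18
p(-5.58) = 879.76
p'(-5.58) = -480.37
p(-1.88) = 22.37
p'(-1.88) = -51.54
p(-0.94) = -3.54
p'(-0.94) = -8.01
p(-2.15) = 38.59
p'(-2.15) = -68.94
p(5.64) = -783.65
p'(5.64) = -445.58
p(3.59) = -174.26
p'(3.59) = -169.96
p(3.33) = -133.48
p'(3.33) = -144.01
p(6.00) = -955.00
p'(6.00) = -507.00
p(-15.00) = 17189.00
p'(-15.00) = -3426.00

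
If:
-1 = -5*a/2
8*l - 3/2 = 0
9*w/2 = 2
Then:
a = 2/5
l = 3/16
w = 4/9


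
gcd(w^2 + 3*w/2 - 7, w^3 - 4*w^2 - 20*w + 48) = w - 2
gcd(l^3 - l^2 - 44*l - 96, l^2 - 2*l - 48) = l - 8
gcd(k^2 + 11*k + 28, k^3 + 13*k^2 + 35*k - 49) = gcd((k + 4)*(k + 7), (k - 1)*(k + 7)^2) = k + 7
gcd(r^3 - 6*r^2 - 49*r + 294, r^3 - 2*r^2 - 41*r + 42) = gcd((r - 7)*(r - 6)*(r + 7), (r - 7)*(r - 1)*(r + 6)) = r - 7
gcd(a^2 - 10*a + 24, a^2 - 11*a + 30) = a - 6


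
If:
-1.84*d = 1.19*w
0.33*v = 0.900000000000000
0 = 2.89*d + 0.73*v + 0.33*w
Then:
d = -0.84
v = 2.73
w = 1.29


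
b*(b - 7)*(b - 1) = b^3 - 8*b^2 + 7*b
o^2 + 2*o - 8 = (o - 2)*(o + 4)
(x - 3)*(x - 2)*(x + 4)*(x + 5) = x^4 + 4*x^3 - 19*x^2 - 46*x + 120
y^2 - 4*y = y*(y - 4)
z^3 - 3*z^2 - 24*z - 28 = (z - 7)*(z + 2)^2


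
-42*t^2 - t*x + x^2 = (-7*t + x)*(6*t + x)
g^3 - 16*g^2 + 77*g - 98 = (g - 7)^2*(g - 2)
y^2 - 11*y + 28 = (y - 7)*(y - 4)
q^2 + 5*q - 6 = (q - 1)*(q + 6)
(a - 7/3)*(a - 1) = a^2 - 10*a/3 + 7/3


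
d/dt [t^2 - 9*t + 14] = 2*t - 9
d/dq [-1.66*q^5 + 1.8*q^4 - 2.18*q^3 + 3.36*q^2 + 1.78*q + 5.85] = -8.3*q^4 + 7.2*q^3 - 6.54*q^2 + 6.72*q + 1.78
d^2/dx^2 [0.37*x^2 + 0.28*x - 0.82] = 0.740000000000000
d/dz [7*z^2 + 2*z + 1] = 14*z + 2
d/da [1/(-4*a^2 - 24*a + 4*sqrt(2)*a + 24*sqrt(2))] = (2*a - sqrt(2) + 6)/(4*(a^2 - sqrt(2)*a + 6*a - 6*sqrt(2))^2)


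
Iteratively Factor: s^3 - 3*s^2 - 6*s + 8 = (s + 2)*(s^2 - 5*s + 4) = (s - 4)*(s + 2)*(s - 1)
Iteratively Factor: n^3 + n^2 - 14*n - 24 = (n + 3)*(n^2 - 2*n - 8) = (n + 2)*(n + 3)*(n - 4)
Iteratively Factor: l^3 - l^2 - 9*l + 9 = (l - 1)*(l^2 - 9) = (l - 3)*(l - 1)*(l + 3)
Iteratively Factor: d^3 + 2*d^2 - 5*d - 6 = (d + 3)*(d^2 - d - 2) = (d - 2)*(d + 3)*(d + 1)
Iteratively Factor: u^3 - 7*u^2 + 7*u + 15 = (u - 3)*(u^2 - 4*u - 5) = (u - 3)*(u + 1)*(u - 5)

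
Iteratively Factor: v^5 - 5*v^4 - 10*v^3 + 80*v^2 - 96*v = (v - 2)*(v^4 - 3*v^3 - 16*v^2 + 48*v) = (v - 2)*(v + 4)*(v^3 - 7*v^2 + 12*v) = (v - 3)*(v - 2)*(v + 4)*(v^2 - 4*v) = v*(v - 3)*(v - 2)*(v + 4)*(v - 4)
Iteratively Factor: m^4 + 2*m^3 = (m + 2)*(m^3) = m*(m + 2)*(m^2) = m^2*(m + 2)*(m)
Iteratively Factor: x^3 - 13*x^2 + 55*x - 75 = (x - 3)*(x^2 - 10*x + 25) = (x - 5)*(x - 3)*(x - 5)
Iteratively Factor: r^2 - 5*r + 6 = (r - 2)*(r - 3)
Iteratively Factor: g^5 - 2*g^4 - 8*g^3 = (g)*(g^4 - 2*g^3 - 8*g^2) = g*(g - 4)*(g^3 + 2*g^2) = g^2*(g - 4)*(g^2 + 2*g) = g^2*(g - 4)*(g + 2)*(g)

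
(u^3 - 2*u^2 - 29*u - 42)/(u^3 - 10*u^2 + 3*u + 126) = (u + 2)/(u - 6)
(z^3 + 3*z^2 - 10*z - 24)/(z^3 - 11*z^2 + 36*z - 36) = (z^2 + 6*z + 8)/(z^2 - 8*z + 12)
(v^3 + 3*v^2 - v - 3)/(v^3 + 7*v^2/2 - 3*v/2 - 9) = 2*(v^2 - 1)/(2*v^2 + v - 6)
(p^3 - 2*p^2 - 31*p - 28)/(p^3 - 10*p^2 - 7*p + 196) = (p + 1)/(p - 7)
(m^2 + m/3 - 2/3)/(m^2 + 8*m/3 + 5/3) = (3*m - 2)/(3*m + 5)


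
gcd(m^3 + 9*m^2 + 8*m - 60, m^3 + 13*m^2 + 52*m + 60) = m^2 + 11*m + 30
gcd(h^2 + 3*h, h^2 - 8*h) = h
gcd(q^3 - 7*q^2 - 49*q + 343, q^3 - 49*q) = q^2 - 49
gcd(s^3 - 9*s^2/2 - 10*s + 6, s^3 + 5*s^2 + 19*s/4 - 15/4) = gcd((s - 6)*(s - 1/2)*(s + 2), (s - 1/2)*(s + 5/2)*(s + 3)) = s - 1/2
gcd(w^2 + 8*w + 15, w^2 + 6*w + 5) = w + 5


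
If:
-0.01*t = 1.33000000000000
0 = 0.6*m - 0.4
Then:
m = 0.67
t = -133.00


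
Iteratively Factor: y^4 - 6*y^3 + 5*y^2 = (y)*(y^3 - 6*y^2 + 5*y) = y*(y - 5)*(y^2 - y) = y*(y - 5)*(y - 1)*(y)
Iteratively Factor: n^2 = (n)*(n)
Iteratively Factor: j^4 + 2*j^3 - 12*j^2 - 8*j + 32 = (j + 2)*(j^3 - 12*j + 16) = (j + 2)*(j + 4)*(j^2 - 4*j + 4) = (j - 2)*(j + 2)*(j + 4)*(j - 2)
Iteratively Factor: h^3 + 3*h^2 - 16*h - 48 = (h + 3)*(h^2 - 16) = (h - 4)*(h + 3)*(h + 4)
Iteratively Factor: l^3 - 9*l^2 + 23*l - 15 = (l - 1)*(l^2 - 8*l + 15) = (l - 5)*(l - 1)*(l - 3)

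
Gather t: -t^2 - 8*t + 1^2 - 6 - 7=-t^2 - 8*t - 12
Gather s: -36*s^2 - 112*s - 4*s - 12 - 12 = -36*s^2 - 116*s - 24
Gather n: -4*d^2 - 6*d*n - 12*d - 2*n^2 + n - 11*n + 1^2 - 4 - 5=-4*d^2 - 12*d - 2*n^2 + n*(-6*d - 10) - 8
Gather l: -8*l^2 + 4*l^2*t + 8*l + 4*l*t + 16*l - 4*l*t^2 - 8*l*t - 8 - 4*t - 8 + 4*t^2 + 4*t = l^2*(4*t - 8) + l*(-4*t^2 - 4*t + 24) + 4*t^2 - 16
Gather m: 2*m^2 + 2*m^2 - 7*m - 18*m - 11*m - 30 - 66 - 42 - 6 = 4*m^2 - 36*m - 144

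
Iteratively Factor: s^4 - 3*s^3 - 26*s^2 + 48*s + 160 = (s + 4)*(s^3 - 7*s^2 + 2*s + 40) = (s - 4)*(s + 4)*(s^2 - 3*s - 10) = (s - 5)*(s - 4)*(s + 4)*(s + 2)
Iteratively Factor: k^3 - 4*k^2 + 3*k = (k)*(k^2 - 4*k + 3) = k*(k - 3)*(k - 1)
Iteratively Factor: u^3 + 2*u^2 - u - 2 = (u - 1)*(u^2 + 3*u + 2) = (u - 1)*(u + 2)*(u + 1)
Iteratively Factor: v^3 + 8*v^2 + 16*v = (v + 4)*(v^2 + 4*v) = v*(v + 4)*(v + 4)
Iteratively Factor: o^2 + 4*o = (o + 4)*(o)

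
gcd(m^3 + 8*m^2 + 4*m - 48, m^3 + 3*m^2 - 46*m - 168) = m^2 + 10*m + 24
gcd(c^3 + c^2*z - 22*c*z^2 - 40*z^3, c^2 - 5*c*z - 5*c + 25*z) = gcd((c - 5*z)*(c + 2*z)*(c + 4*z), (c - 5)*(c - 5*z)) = -c + 5*z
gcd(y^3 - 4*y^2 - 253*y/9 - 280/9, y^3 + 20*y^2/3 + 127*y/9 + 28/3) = y + 7/3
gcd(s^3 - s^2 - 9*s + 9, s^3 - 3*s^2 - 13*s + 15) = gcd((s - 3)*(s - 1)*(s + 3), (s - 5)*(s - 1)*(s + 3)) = s^2 + 2*s - 3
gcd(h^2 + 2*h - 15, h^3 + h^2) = 1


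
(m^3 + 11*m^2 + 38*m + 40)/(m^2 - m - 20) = (m^2 + 7*m + 10)/(m - 5)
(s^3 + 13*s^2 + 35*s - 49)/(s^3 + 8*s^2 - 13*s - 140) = (s^2 + 6*s - 7)/(s^2 + s - 20)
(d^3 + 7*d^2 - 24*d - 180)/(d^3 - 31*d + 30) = (d + 6)/(d - 1)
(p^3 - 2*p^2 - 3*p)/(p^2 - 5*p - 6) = p*(p - 3)/(p - 6)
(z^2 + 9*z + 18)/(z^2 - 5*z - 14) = (z^2 + 9*z + 18)/(z^2 - 5*z - 14)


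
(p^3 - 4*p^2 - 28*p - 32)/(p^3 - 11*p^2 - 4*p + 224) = (p^2 + 4*p + 4)/(p^2 - 3*p - 28)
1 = 1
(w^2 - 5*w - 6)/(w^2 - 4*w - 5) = (w - 6)/(w - 5)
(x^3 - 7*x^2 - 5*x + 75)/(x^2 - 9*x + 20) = (x^2 - 2*x - 15)/(x - 4)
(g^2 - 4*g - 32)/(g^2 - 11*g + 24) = (g + 4)/(g - 3)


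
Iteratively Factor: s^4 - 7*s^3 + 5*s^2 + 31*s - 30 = (s - 1)*(s^3 - 6*s^2 - s + 30) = (s - 5)*(s - 1)*(s^2 - s - 6) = (s - 5)*(s - 3)*(s - 1)*(s + 2)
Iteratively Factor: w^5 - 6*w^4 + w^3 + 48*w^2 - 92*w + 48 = (w + 3)*(w^4 - 9*w^3 + 28*w^2 - 36*w + 16) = (w - 2)*(w + 3)*(w^3 - 7*w^2 + 14*w - 8) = (w - 2)*(w - 1)*(w + 3)*(w^2 - 6*w + 8) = (w - 4)*(w - 2)*(w - 1)*(w + 3)*(w - 2)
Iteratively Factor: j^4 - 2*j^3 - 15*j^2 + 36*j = (j + 4)*(j^3 - 6*j^2 + 9*j) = (j - 3)*(j + 4)*(j^2 - 3*j) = j*(j - 3)*(j + 4)*(j - 3)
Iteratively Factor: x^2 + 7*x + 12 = (x + 3)*(x + 4)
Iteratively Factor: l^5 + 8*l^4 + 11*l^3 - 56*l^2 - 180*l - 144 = (l - 3)*(l^4 + 11*l^3 + 44*l^2 + 76*l + 48) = (l - 3)*(l + 2)*(l^3 + 9*l^2 + 26*l + 24) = (l - 3)*(l + 2)^2*(l^2 + 7*l + 12) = (l - 3)*(l + 2)^2*(l + 4)*(l + 3)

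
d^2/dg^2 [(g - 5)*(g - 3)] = 2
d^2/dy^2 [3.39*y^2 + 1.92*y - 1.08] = 6.78000000000000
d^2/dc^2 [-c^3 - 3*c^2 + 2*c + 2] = -6*c - 6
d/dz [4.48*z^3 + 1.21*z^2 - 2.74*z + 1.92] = 13.44*z^2 + 2.42*z - 2.74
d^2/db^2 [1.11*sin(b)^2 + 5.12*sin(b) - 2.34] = -5.12*sin(b) + 2.22*cos(2*b)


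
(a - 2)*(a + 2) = a^2 - 4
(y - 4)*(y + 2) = y^2 - 2*y - 8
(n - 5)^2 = n^2 - 10*n + 25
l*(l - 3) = l^2 - 3*l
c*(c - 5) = c^2 - 5*c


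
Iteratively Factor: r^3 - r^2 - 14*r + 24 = (r - 2)*(r^2 + r - 12) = (r - 3)*(r - 2)*(r + 4)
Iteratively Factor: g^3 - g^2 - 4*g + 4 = (g - 2)*(g^2 + g - 2) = (g - 2)*(g + 2)*(g - 1)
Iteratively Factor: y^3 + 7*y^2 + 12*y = (y)*(y^2 + 7*y + 12) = y*(y + 3)*(y + 4)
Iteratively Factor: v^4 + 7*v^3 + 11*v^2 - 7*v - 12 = (v - 1)*(v^3 + 8*v^2 + 19*v + 12) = (v - 1)*(v + 1)*(v^2 + 7*v + 12) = (v - 1)*(v + 1)*(v + 4)*(v + 3)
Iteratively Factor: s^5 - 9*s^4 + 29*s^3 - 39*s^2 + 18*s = (s - 1)*(s^4 - 8*s^3 + 21*s^2 - 18*s) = (s - 3)*(s - 1)*(s^3 - 5*s^2 + 6*s) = s*(s - 3)*(s - 1)*(s^2 - 5*s + 6) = s*(s - 3)^2*(s - 1)*(s - 2)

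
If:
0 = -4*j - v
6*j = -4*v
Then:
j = 0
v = 0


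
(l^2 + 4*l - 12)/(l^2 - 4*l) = (l^2 + 4*l - 12)/(l*(l - 4))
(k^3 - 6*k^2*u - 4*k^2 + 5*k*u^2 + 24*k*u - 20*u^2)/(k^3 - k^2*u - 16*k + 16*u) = (k - 5*u)/(k + 4)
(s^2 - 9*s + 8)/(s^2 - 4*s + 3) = (s - 8)/(s - 3)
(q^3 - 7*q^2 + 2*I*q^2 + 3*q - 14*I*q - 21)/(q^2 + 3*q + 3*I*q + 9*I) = (q^2 - q*(7 + I) + 7*I)/(q + 3)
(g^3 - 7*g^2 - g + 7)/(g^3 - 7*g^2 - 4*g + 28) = (g^2 - 1)/(g^2 - 4)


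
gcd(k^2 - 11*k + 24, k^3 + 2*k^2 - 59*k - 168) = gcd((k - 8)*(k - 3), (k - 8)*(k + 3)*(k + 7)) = k - 8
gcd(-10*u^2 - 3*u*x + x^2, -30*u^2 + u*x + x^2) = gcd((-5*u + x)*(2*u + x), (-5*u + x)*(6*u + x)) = -5*u + x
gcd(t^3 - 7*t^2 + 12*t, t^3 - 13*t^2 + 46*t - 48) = t - 3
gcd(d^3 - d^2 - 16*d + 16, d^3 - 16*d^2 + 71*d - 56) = d - 1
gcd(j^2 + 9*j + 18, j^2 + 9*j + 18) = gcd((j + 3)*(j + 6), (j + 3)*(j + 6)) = j^2 + 9*j + 18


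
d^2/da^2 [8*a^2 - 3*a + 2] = 16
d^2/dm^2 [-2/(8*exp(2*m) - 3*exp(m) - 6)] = 2*(2*(16*exp(m) - 3)^2*exp(m) + (32*exp(m) - 3)*(-8*exp(2*m) + 3*exp(m) + 6))*exp(m)/(-8*exp(2*m) + 3*exp(m) + 6)^3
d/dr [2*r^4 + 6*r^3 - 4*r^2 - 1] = 2*r*(4*r^2 + 9*r - 4)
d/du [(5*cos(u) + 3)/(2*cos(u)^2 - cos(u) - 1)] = (-10*sin(u)^2 + 12*cos(u) + 12)*sin(u)/(cos(u) - cos(2*u))^2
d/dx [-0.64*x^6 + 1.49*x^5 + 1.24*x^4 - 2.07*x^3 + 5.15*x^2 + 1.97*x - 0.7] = -3.84*x^5 + 7.45*x^4 + 4.96*x^3 - 6.21*x^2 + 10.3*x + 1.97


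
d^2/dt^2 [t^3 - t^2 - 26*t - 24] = 6*t - 2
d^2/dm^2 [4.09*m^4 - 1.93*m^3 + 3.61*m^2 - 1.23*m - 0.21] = 49.08*m^2 - 11.58*m + 7.22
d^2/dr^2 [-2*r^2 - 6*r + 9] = -4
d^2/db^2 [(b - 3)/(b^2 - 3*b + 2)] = 2*(3*(2 - b)*(b^2 - 3*b + 2) + (b - 3)*(2*b - 3)^2)/(b^2 - 3*b + 2)^3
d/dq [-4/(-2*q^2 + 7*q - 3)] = 4*(7 - 4*q)/(2*q^2 - 7*q + 3)^2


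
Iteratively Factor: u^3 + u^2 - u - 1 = (u + 1)*(u^2 - 1) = (u - 1)*(u + 1)*(u + 1)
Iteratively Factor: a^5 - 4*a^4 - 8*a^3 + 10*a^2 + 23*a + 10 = (a - 5)*(a^4 + a^3 - 3*a^2 - 5*a - 2) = (a - 5)*(a + 1)*(a^3 - 3*a - 2) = (a - 5)*(a - 2)*(a + 1)*(a^2 + 2*a + 1) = (a - 5)*(a - 2)*(a + 1)^2*(a + 1)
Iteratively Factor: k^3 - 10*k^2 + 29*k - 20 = (k - 1)*(k^2 - 9*k + 20) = (k - 5)*(k - 1)*(k - 4)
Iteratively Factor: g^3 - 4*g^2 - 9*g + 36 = (g + 3)*(g^2 - 7*g + 12) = (g - 3)*(g + 3)*(g - 4)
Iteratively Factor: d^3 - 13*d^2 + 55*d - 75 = (d - 5)*(d^2 - 8*d + 15) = (d - 5)*(d - 3)*(d - 5)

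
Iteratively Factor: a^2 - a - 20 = (a + 4)*(a - 5)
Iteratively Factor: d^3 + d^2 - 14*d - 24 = (d + 3)*(d^2 - 2*d - 8) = (d - 4)*(d + 3)*(d + 2)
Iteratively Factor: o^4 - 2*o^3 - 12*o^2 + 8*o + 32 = (o - 4)*(o^3 + 2*o^2 - 4*o - 8) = (o - 4)*(o - 2)*(o^2 + 4*o + 4) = (o - 4)*(o - 2)*(o + 2)*(o + 2)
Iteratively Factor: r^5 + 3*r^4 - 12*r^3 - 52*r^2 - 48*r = (r)*(r^4 + 3*r^3 - 12*r^2 - 52*r - 48) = r*(r + 3)*(r^3 - 12*r - 16) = r*(r - 4)*(r + 3)*(r^2 + 4*r + 4) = r*(r - 4)*(r + 2)*(r + 3)*(r + 2)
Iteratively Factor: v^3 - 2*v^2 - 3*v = (v)*(v^2 - 2*v - 3) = v*(v - 3)*(v + 1)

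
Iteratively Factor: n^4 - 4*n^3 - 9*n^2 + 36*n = (n - 4)*(n^3 - 9*n) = (n - 4)*(n - 3)*(n^2 + 3*n) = (n - 4)*(n - 3)*(n + 3)*(n)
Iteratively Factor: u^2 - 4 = (u - 2)*(u + 2)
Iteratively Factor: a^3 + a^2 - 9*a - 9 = (a - 3)*(a^2 + 4*a + 3) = (a - 3)*(a + 3)*(a + 1)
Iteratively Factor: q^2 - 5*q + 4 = (q - 1)*(q - 4)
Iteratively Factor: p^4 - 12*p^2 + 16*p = (p)*(p^3 - 12*p + 16) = p*(p + 4)*(p^2 - 4*p + 4) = p*(p - 2)*(p + 4)*(p - 2)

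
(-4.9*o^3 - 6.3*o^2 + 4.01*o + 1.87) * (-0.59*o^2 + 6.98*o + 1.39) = 2.891*o^5 - 30.485*o^4 - 53.1509*o^3 + 18.1295*o^2 + 18.6265*o + 2.5993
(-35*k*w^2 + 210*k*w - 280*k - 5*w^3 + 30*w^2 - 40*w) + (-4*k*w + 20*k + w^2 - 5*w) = -35*k*w^2 + 206*k*w - 260*k - 5*w^3 + 31*w^2 - 45*w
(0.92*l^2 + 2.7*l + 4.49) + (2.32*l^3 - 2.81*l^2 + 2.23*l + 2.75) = 2.32*l^3 - 1.89*l^2 + 4.93*l + 7.24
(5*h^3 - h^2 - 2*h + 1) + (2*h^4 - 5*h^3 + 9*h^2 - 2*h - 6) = 2*h^4 + 8*h^2 - 4*h - 5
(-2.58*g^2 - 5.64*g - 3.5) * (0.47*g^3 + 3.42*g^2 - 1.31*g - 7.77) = -1.2126*g^5 - 11.4744*g^4 - 17.554*g^3 + 15.465*g^2 + 48.4078*g + 27.195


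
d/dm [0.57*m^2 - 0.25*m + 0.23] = 1.14*m - 0.25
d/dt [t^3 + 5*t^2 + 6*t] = 3*t^2 + 10*t + 6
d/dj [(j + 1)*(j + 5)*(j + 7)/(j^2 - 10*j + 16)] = (j^4 - 20*j^3 - 129*j^2 + 346*j + 1102)/(j^4 - 20*j^3 + 132*j^2 - 320*j + 256)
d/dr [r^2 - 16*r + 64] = 2*r - 16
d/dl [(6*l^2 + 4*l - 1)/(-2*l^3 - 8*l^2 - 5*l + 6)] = (12*l^4 + 16*l^3 - 4*l^2 + 56*l + 19)/(4*l^6 + 32*l^5 + 84*l^4 + 56*l^3 - 71*l^2 - 60*l + 36)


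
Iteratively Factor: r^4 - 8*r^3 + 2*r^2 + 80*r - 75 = (r - 5)*(r^3 - 3*r^2 - 13*r + 15) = (r - 5)*(r - 1)*(r^2 - 2*r - 15) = (r - 5)*(r - 1)*(r + 3)*(r - 5)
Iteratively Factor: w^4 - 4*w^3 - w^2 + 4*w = (w - 1)*(w^3 - 3*w^2 - 4*w) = w*(w - 1)*(w^2 - 3*w - 4) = w*(w - 4)*(w - 1)*(w + 1)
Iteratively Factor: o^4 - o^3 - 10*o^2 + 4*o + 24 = (o + 2)*(o^3 - 3*o^2 - 4*o + 12) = (o - 2)*(o + 2)*(o^2 - o - 6) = (o - 3)*(o - 2)*(o + 2)*(o + 2)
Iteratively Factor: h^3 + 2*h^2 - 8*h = (h)*(h^2 + 2*h - 8) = h*(h - 2)*(h + 4)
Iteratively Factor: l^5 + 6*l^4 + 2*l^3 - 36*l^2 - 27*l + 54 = (l - 1)*(l^4 + 7*l^3 + 9*l^2 - 27*l - 54) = (l - 1)*(l + 3)*(l^3 + 4*l^2 - 3*l - 18) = (l - 1)*(l + 3)^2*(l^2 + l - 6) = (l - 2)*(l - 1)*(l + 3)^2*(l + 3)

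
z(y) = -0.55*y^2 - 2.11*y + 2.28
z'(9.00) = -12.01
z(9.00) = -61.26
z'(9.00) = -12.01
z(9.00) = -61.26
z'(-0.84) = -1.19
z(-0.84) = 3.66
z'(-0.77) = -1.26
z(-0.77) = 3.58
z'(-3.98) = 2.27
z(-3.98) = 1.97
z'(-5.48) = 3.92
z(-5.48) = -2.67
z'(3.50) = -5.96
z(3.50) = -11.84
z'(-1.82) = -0.11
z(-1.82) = 4.30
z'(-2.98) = 1.17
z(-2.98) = 3.68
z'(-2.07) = 0.17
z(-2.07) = 4.29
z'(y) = -1.1*y - 2.11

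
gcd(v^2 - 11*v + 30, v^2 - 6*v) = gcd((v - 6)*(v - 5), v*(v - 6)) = v - 6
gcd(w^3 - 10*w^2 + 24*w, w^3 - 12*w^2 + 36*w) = w^2 - 6*w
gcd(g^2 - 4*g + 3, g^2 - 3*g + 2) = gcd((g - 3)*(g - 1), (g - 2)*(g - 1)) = g - 1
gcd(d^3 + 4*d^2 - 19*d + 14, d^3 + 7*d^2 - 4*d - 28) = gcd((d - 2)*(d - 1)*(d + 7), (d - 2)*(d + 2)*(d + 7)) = d^2 + 5*d - 14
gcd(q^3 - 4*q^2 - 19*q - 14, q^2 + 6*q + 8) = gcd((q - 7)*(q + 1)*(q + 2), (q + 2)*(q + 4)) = q + 2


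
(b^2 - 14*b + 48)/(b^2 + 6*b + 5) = (b^2 - 14*b + 48)/(b^2 + 6*b + 5)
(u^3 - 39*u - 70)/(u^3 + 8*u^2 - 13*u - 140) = (u^2 - 5*u - 14)/(u^2 + 3*u - 28)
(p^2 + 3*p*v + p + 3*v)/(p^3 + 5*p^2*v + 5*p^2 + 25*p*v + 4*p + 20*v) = (p + 3*v)/(p^2 + 5*p*v + 4*p + 20*v)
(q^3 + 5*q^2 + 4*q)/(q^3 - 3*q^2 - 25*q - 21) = q*(q + 4)/(q^2 - 4*q - 21)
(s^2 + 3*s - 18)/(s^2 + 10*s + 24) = (s - 3)/(s + 4)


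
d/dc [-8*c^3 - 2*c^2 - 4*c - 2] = -24*c^2 - 4*c - 4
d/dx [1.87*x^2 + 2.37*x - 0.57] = 3.74*x + 2.37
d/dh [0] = 0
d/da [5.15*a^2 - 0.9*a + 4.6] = 10.3*a - 0.9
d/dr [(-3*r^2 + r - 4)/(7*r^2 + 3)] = (-7*r^2 + 38*r + 3)/(49*r^4 + 42*r^2 + 9)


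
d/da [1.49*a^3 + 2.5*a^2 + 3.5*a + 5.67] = 4.47*a^2 + 5.0*a + 3.5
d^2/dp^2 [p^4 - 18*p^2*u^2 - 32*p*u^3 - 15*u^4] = 12*p^2 - 36*u^2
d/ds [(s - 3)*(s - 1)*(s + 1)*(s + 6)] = 4*s^3 + 9*s^2 - 38*s - 3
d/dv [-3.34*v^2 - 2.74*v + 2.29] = -6.68*v - 2.74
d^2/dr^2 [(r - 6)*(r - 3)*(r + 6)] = 6*r - 6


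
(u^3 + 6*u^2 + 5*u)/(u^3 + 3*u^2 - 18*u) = (u^2 + 6*u + 5)/(u^2 + 3*u - 18)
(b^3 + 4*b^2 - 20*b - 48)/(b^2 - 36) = (b^2 - 2*b - 8)/(b - 6)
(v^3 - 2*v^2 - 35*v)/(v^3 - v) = (v^2 - 2*v - 35)/(v^2 - 1)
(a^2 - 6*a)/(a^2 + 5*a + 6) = a*(a - 6)/(a^2 + 5*a + 6)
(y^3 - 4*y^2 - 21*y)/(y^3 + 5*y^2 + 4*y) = (y^2 - 4*y - 21)/(y^2 + 5*y + 4)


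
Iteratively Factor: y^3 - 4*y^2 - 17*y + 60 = (y + 4)*(y^2 - 8*y + 15) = (y - 5)*(y + 4)*(y - 3)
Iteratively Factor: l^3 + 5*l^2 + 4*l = (l + 4)*(l^2 + l) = (l + 1)*(l + 4)*(l)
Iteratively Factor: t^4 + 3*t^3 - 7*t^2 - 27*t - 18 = (t - 3)*(t^3 + 6*t^2 + 11*t + 6) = (t - 3)*(t + 3)*(t^2 + 3*t + 2) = (t - 3)*(t + 1)*(t + 3)*(t + 2)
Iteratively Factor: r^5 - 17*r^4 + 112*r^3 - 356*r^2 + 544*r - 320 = (r - 2)*(r^4 - 15*r^3 + 82*r^2 - 192*r + 160) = (r - 4)*(r - 2)*(r^3 - 11*r^2 + 38*r - 40) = (r - 5)*(r - 4)*(r - 2)*(r^2 - 6*r + 8) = (r - 5)*(r - 4)^2*(r - 2)*(r - 2)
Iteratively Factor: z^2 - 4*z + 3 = (z - 3)*(z - 1)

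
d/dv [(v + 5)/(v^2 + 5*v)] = -1/v^2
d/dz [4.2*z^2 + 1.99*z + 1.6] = 8.4*z + 1.99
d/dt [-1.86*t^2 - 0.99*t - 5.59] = -3.72*t - 0.99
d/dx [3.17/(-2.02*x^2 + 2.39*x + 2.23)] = (12.8068*x - 7.5763)/(-2.02*x^2 + 2.39*x + 2.23)^2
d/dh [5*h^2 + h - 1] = 10*h + 1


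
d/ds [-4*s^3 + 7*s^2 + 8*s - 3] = -12*s^2 + 14*s + 8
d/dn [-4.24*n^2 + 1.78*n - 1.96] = 1.78 - 8.48*n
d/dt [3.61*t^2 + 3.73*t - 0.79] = 7.22*t + 3.73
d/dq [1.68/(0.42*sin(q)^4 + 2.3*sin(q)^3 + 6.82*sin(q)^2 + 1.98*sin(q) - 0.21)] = (-25.032*sin(q) + 0.7056*sin(3*q) + 5.796*cos(2*q) - 9.1224)*cos(q)/(0.42*sin(q)^4 + 2.3*sin(q)^3 + 6.82*sin(q)^2 + 1.98*sin(q) - 0.21)^2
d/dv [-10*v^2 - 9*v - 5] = -20*v - 9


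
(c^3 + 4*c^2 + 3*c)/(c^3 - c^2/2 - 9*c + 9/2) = 2*c*(c + 1)/(2*c^2 - 7*c + 3)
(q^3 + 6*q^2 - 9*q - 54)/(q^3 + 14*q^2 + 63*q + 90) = (q - 3)/(q + 5)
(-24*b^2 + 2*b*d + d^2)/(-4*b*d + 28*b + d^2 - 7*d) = (6*b + d)/(d - 7)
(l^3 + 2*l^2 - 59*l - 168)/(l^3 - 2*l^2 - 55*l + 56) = (l + 3)/(l - 1)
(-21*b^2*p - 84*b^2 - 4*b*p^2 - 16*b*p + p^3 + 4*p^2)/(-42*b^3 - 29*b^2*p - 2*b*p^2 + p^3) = (p + 4)/(2*b + p)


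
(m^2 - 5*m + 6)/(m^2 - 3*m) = (m - 2)/m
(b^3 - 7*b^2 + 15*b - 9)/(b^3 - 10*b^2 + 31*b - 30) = (b^2 - 4*b + 3)/(b^2 - 7*b + 10)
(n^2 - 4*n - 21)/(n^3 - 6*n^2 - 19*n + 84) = (n + 3)/(n^2 + n - 12)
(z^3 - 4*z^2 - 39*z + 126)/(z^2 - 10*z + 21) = z + 6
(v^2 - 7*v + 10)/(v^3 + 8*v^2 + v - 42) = (v - 5)/(v^2 + 10*v + 21)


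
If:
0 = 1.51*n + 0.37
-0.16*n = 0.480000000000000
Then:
No Solution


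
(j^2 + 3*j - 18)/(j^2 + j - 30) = (j - 3)/(j - 5)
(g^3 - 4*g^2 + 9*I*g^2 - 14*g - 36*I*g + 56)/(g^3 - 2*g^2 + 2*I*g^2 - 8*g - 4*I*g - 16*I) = (g + 7*I)/(g + 2)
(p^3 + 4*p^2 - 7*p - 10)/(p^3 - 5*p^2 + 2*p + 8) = (p + 5)/(p - 4)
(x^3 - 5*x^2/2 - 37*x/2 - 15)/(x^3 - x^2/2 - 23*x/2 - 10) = (x - 6)/(x - 4)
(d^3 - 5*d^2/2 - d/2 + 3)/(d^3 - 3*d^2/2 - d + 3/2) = (d - 2)/(d - 1)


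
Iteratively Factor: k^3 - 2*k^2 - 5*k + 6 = (k - 1)*(k^2 - k - 6) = (k - 3)*(k - 1)*(k + 2)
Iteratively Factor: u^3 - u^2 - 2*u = (u)*(u^2 - u - 2) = u*(u + 1)*(u - 2)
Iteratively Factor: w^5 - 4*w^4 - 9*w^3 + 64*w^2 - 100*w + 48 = (w - 2)*(w^4 - 2*w^3 - 13*w^2 + 38*w - 24) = (w - 2)*(w - 1)*(w^3 - w^2 - 14*w + 24) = (w - 2)^2*(w - 1)*(w^2 + w - 12) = (w - 2)^2*(w - 1)*(w + 4)*(w - 3)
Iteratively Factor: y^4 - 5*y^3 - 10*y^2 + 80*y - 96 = (y - 2)*(y^3 - 3*y^2 - 16*y + 48) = (y - 3)*(y - 2)*(y^2 - 16) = (y - 3)*(y - 2)*(y + 4)*(y - 4)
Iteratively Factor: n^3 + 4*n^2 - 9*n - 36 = (n + 4)*(n^2 - 9) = (n + 3)*(n + 4)*(n - 3)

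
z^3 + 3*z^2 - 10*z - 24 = (z - 3)*(z + 2)*(z + 4)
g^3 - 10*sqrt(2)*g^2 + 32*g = g*(g - 8*sqrt(2))*(g - 2*sqrt(2))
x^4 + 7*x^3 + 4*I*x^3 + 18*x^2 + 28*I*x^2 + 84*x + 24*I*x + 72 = (x + 1)*(x + 6)*(x - 2*I)*(x + 6*I)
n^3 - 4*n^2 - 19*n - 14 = (n - 7)*(n + 1)*(n + 2)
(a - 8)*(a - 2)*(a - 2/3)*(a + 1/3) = a^4 - 31*a^3/3 + 172*a^2/9 - 28*a/9 - 32/9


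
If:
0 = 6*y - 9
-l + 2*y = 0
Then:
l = 3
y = 3/2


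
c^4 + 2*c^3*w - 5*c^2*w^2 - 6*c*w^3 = c*(c - 2*w)*(c + w)*(c + 3*w)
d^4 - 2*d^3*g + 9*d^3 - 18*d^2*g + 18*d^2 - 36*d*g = d*(d + 3)*(d + 6)*(d - 2*g)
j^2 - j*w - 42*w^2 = (j - 7*w)*(j + 6*w)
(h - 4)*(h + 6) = h^2 + 2*h - 24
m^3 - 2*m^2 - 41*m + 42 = (m - 7)*(m - 1)*(m + 6)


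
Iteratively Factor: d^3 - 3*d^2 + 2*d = (d - 2)*(d^2 - d) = (d - 2)*(d - 1)*(d)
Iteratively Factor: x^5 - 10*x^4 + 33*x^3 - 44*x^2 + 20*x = (x - 2)*(x^4 - 8*x^3 + 17*x^2 - 10*x) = (x - 5)*(x - 2)*(x^3 - 3*x^2 + 2*x) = (x - 5)*(x - 2)^2*(x^2 - x) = (x - 5)*(x - 2)^2*(x - 1)*(x)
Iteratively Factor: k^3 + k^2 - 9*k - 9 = (k + 1)*(k^2 - 9) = (k + 1)*(k + 3)*(k - 3)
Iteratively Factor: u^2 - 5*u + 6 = (u - 2)*(u - 3)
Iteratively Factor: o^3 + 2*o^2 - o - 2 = (o + 2)*(o^2 - 1) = (o + 1)*(o + 2)*(o - 1)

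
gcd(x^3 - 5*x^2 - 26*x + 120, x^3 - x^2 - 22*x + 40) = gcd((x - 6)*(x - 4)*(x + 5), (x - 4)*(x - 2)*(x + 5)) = x^2 + x - 20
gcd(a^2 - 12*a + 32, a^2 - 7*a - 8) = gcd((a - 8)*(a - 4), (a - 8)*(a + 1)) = a - 8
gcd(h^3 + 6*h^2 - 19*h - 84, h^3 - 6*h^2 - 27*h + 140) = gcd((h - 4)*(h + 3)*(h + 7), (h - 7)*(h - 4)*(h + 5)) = h - 4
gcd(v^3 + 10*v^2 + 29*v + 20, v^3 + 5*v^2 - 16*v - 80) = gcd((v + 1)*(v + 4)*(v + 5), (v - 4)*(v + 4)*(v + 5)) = v^2 + 9*v + 20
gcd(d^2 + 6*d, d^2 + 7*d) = d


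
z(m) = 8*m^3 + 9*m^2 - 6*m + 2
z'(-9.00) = 1776.00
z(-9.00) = -5047.00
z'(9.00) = 2100.00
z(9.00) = 6509.00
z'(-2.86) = 138.83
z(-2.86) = -94.37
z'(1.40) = 66.24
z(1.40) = 33.19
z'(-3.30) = 195.96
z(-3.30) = -167.69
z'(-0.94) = -1.71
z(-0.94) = 8.95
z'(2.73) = 222.01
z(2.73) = 215.47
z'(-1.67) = 30.87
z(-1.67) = -0.14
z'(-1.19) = 6.57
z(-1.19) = 8.40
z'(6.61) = 1161.59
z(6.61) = 2666.01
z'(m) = 24*m^2 + 18*m - 6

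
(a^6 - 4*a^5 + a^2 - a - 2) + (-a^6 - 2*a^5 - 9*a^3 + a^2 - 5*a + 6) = -6*a^5 - 9*a^3 + 2*a^2 - 6*a + 4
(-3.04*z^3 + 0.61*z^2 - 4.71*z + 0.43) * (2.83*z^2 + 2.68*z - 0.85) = -8.6032*z^5 - 6.4209*z^4 - 9.1105*z^3 - 11.9244*z^2 + 5.1559*z - 0.3655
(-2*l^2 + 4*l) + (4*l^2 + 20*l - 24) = 2*l^2 + 24*l - 24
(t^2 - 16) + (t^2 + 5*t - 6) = 2*t^2 + 5*t - 22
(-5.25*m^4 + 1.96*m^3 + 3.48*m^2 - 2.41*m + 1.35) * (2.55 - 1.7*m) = 8.925*m^5 - 16.7195*m^4 - 0.918*m^3 + 12.971*m^2 - 8.4405*m + 3.4425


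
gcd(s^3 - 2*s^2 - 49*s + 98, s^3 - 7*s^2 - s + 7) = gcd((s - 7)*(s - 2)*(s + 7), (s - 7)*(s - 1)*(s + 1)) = s - 7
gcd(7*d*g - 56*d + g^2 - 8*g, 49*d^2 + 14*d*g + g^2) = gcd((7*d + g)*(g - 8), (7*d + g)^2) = 7*d + g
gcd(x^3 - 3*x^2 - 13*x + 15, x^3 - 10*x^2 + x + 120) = x^2 - 2*x - 15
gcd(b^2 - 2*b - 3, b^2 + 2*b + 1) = b + 1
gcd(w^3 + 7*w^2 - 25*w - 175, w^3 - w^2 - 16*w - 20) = w - 5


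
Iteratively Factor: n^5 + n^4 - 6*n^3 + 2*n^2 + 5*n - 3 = (n - 1)*(n^4 + 2*n^3 - 4*n^2 - 2*n + 3) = (n - 1)*(n + 3)*(n^3 - n^2 - n + 1) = (n - 1)^2*(n + 3)*(n^2 - 1) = (n - 1)^2*(n + 1)*(n + 3)*(n - 1)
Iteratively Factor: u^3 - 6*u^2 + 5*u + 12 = (u + 1)*(u^2 - 7*u + 12) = (u - 3)*(u + 1)*(u - 4)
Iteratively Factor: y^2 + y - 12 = (y - 3)*(y + 4)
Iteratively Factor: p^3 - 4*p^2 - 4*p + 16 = (p - 4)*(p^2 - 4) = (p - 4)*(p - 2)*(p + 2)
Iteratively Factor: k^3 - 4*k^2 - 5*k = (k)*(k^2 - 4*k - 5) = k*(k + 1)*(k - 5)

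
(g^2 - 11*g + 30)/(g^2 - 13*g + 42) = (g - 5)/(g - 7)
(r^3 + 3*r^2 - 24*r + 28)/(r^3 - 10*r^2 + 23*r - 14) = (r^2 + 5*r - 14)/(r^2 - 8*r + 7)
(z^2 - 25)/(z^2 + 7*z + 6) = (z^2 - 25)/(z^2 + 7*z + 6)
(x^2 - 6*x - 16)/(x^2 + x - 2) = (x - 8)/(x - 1)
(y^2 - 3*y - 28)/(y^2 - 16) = (y - 7)/(y - 4)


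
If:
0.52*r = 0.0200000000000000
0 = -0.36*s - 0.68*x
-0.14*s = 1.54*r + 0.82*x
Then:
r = 0.04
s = 0.20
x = -0.11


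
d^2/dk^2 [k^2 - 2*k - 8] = 2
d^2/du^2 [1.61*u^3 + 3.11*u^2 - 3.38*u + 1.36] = 9.66*u + 6.22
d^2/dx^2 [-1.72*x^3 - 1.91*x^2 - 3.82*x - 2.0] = -10.32*x - 3.82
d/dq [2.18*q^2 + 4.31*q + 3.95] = 4.36*q + 4.31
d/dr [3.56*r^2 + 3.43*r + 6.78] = 7.12*r + 3.43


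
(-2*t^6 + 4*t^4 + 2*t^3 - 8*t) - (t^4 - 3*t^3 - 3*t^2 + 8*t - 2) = -2*t^6 + 3*t^4 + 5*t^3 + 3*t^2 - 16*t + 2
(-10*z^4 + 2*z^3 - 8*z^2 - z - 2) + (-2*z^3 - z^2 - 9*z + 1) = -10*z^4 - 9*z^2 - 10*z - 1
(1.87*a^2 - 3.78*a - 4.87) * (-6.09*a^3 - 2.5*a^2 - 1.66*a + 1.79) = -11.3883*a^5 + 18.3452*a^4 + 36.0041*a^3 + 21.7971*a^2 + 1.318*a - 8.7173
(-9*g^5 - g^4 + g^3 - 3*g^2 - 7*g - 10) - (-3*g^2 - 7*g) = -9*g^5 - g^4 + g^3 - 10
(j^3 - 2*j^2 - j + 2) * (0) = 0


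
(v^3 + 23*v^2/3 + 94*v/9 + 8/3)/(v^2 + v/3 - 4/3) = (v^2 + 19*v/3 + 2)/(v - 1)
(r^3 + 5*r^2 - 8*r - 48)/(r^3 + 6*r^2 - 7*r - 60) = (r + 4)/(r + 5)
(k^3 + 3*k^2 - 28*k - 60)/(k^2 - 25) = (k^2 + 8*k + 12)/(k + 5)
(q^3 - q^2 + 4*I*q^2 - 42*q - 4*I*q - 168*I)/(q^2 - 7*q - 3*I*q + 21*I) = (q^2 + q*(6 + 4*I) + 24*I)/(q - 3*I)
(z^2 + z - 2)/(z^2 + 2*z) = (z - 1)/z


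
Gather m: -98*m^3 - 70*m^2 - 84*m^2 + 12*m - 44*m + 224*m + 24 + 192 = -98*m^3 - 154*m^2 + 192*m + 216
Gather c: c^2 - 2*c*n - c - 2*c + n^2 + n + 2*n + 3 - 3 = c^2 + c*(-2*n - 3) + n^2 + 3*n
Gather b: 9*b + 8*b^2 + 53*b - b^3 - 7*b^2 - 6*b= -b^3 + b^2 + 56*b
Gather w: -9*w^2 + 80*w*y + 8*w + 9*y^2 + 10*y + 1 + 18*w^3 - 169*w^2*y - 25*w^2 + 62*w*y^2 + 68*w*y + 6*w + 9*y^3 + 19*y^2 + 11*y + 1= 18*w^3 + w^2*(-169*y - 34) + w*(62*y^2 + 148*y + 14) + 9*y^3 + 28*y^2 + 21*y + 2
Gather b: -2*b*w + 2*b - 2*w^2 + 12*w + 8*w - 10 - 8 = b*(2 - 2*w) - 2*w^2 + 20*w - 18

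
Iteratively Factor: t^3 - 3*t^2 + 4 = (t + 1)*(t^2 - 4*t + 4) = (t - 2)*(t + 1)*(t - 2)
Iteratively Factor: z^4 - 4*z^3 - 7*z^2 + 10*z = (z)*(z^3 - 4*z^2 - 7*z + 10) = z*(z - 5)*(z^2 + z - 2) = z*(z - 5)*(z + 2)*(z - 1)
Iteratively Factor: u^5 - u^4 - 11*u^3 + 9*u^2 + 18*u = (u - 2)*(u^4 + u^3 - 9*u^2 - 9*u) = (u - 2)*(u + 3)*(u^3 - 2*u^2 - 3*u) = (u - 3)*(u - 2)*(u + 3)*(u^2 + u) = (u - 3)*(u - 2)*(u + 1)*(u + 3)*(u)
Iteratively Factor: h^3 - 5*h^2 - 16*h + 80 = (h - 5)*(h^2 - 16) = (h - 5)*(h + 4)*(h - 4)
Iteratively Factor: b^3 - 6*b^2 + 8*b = (b - 2)*(b^2 - 4*b) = (b - 4)*(b - 2)*(b)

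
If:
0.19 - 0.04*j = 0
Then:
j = 4.75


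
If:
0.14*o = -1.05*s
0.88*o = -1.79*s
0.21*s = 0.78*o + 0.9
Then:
No Solution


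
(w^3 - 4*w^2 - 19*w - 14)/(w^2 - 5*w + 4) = (w^3 - 4*w^2 - 19*w - 14)/(w^2 - 5*w + 4)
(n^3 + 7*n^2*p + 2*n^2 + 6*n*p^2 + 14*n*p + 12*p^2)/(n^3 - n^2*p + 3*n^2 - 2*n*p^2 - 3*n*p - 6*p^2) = (-n^2 - 6*n*p - 2*n - 12*p)/(-n^2 + 2*n*p - 3*n + 6*p)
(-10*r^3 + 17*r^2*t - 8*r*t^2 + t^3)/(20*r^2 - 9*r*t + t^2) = (-2*r^2 + 3*r*t - t^2)/(4*r - t)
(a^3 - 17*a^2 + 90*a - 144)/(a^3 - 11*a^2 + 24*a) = (a - 6)/a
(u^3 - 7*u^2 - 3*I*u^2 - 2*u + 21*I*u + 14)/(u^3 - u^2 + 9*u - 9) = (u^3 - u^2*(7 + 3*I) + u*(-2 + 21*I) + 14)/(u^3 - u^2 + 9*u - 9)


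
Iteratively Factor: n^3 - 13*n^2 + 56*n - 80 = (n - 4)*(n^2 - 9*n + 20) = (n - 4)^2*(n - 5)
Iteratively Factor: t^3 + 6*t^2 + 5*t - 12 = (t - 1)*(t^2 + 7*t + 12) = (t - 1)*(t + 3)*(t + 4)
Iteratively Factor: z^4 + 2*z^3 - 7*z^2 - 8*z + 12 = (z - 2)*(z^3 + 4*z^2 + z - 6) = (z - 2)*(z + 3)*(z^2 + z - 2) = (z - 2)*(z - 1)*(z + 3)*(z + 2)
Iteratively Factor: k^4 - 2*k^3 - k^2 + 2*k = (k - 2)*(k^3 - k) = (k - 2)*(k + 1)*(k^2 - k) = (k - 2)*(k - 1)*(k + 1)*(k)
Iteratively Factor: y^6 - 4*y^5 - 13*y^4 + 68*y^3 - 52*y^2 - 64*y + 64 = (y - 1)*(y^5 - 3*y^4 - 16*y^3 + 52*y^2 - 64) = (y - 1)*(y + 4)*(y^4 - 7*y^3 + 12*y^2 + 4*y - 16) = (y - 2)*(y - 1)*(y + 4)*(y^3 - 5*y^2 + 2*y + 8) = (y - 2)*(y - 1)*(y + 1)*(y + 4)*(y^2 - 6*y + 8) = (y - 4)*(y - 2)*(y - 1)*(y + 1)*(y + 4)*(y - 2)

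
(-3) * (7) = -21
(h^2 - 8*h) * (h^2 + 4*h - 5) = h^4 - 4*h^3 - 37*h^2 + 40*h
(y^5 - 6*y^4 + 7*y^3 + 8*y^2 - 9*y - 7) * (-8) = -8*y^5 + 48*y^4 - 56*y^3 - 64*y^2 + 72*y + 56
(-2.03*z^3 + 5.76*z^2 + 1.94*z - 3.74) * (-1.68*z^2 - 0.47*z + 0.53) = 3.4104*z^5 - 8.7227*z^4 - 7.0423*z^3 + 8.4242*z^2 + 2.786*z - 1.9822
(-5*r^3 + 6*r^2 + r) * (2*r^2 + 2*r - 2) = -10*r^5 + 2*r^4 + 24*r^3 - 10*r^2 - 2*r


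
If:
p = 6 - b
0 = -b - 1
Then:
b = -1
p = 7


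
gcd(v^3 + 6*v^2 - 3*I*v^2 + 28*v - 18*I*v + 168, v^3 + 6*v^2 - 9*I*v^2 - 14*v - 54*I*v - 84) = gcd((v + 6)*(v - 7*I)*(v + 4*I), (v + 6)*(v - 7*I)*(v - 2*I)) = v^2 + v*(6 - 7*I) - 42*I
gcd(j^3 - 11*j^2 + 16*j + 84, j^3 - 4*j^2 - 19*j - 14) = j^2 - 5*j - 14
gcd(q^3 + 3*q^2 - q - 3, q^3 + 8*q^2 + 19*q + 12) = q^2 + 4*q + 3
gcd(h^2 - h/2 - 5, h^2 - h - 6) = h + 2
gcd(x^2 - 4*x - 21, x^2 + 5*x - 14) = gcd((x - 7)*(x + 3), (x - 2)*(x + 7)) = 1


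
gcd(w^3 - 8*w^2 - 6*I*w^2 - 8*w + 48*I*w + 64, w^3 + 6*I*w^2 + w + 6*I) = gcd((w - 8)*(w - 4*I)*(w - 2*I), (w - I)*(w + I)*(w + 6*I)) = 1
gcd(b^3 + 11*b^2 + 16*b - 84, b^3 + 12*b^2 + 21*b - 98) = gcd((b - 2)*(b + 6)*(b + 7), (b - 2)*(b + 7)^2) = b^2 + 5*b - 14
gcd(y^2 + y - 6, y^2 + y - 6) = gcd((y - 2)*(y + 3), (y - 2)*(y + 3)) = y^2 + y - 6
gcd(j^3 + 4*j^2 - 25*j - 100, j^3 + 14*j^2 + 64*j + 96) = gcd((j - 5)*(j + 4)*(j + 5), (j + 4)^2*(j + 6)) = j + 4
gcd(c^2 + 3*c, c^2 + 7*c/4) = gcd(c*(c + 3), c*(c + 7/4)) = c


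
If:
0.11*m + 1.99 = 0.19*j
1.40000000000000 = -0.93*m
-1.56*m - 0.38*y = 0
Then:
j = 9.60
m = -1.51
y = 6.18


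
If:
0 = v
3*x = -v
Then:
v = 0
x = 0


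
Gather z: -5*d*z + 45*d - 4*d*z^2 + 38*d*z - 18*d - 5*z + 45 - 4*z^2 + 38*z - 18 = 27*d + z^2*(-4*d - 4) + z*(33*d + 33) + 27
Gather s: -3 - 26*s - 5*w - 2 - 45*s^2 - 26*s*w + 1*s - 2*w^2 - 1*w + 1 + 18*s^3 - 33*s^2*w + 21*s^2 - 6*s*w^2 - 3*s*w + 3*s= 18*s^3 + s^2*(-33*w - 24) + s*(-6*w^2 - 29*w - 22) - 2*w^2 - 6*w - 4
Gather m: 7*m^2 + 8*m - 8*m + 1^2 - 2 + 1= 7*m^2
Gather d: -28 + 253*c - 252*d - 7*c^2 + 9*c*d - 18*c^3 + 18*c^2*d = -18*c^3 - 7*c^2 + 253*c + d*(18*c^2 + 9*c - 252) - 28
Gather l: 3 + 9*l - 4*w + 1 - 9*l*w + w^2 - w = l*(9 - 9*w) + w^2 - 5*w + 4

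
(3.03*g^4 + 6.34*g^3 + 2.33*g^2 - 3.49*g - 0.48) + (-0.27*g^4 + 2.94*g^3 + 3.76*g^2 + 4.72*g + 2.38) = 2.76*g^4 + 9.28*g^3 + 6.09*g^2 + 1.23*g + 1.9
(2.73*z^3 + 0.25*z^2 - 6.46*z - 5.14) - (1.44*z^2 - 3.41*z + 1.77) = 2.73*z^3 - 1.19*z^2 - 3.05*z - 6.91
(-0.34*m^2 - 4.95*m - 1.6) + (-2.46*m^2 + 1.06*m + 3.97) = -2.8*m^2 - 3.89*m + 2.37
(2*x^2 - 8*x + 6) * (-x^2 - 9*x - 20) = -2*x^4 - 10*x^3 + 26*x^2 + 106*x - 120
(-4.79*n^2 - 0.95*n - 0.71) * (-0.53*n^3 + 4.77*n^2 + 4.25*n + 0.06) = 2.5387*n^5 - 22.3448*n^4 - 24.5127*n^3 - 7.7116*n^2 - 3.0745*n - 0.0426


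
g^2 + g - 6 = (g - 2)*(g + 3)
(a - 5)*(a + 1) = a^2 - 4*a - 5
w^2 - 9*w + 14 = (w - 7)*(w - 2)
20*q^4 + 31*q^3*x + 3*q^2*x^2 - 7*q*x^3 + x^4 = (-5*q + x)*(-4*q + x)*(q + x)^2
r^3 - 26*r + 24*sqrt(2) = (r - 3*sqrt(2))*(r - sqrt(2))*(r + 4*sqrt(2))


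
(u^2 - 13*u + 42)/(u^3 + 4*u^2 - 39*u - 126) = (u - 7)/(u^2 + 10*u + 21)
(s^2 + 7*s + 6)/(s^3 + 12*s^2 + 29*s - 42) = (s + 1)/(s^2 + 6*s - 7)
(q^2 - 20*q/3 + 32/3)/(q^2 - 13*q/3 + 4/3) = (3*q - 8)/(3*q - 1)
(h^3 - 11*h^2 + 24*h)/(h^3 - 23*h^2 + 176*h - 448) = h*(h - 3)/(h^2 - 15*h + 56)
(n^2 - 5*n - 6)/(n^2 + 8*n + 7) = (n - 6)/(n + 7)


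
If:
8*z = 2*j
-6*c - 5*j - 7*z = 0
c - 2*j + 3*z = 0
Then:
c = 0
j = 0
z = 0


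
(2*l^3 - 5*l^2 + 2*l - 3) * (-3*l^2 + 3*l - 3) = -6*l^5 + 21*l^4 - 27*l^3 + 30*l^2 - 15*l + 9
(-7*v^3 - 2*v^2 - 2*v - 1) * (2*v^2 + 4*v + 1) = -14*v^5 - 32*v^4 - 19*v^3 - 12*v^2 - 6*v - 1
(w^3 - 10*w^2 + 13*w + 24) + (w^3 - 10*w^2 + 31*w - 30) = 2*w^3 - 20*w^2 + 44*w - 6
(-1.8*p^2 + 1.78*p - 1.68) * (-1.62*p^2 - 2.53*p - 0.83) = 2.916*p^4 + 1.6704*p^3 - 0.2878*p^2 + 2.773*p + 1.3944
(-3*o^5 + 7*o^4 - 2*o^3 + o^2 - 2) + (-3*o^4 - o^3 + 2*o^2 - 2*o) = -3*o^5 + 4*o^4 - 3*o^3 + 3*o^2 - 2*o - 2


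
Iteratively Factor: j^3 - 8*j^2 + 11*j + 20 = (j - 4)*(j^2 - 4*j - 5) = (j - 5)*(j - 4)*(j + 1)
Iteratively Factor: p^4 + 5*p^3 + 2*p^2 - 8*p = (p - 1)*(p^3 + 6*p^2 + 8*p) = (p - 1)*(p + 2)*(p^2 + 4*p) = (p - 1)*(p + 2)*(p + 4)*(p)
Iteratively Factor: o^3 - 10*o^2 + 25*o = (o)*(o^2 - 10*o + 25) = o*(o - 5)*(o - 5)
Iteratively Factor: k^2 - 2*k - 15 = (k + 3)*(k - 5)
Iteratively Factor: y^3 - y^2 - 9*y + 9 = (y - 3)*(y^2 + 2*y - 3) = (y - 3)*(y - 1)*(y + 3)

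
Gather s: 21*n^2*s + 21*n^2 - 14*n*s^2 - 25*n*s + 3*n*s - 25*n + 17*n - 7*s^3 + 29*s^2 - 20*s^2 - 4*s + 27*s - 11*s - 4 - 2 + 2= 21*n^2 - 8*n - 7*s^3 + s^2*(9 - 14*n) + s*(21*n^2 - 22*n + 12) - 4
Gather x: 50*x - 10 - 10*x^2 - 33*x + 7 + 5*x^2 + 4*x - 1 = -5*x^2 + 21*x - 4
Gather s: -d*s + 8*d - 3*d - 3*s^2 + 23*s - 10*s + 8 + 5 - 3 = 5*d - 3*s^2 + s*(13 - d) + 10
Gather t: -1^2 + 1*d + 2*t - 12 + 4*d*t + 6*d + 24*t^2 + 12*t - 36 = 7*d + 24*t^2 + t*(4*d + 14) - 49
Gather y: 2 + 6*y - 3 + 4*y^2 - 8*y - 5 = 4*y^2 - 2*y - 6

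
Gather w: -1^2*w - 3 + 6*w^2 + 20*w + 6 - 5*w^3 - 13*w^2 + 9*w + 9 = -5*w^3 - 7*w^2 + 28*w + 12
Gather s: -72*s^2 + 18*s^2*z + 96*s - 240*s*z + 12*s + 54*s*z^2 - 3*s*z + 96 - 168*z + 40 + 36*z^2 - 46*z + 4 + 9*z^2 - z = s^2*(18*z - 72) + s*(54*z^2 - 243*z + 108) + 45*z^2 - 215*z + 140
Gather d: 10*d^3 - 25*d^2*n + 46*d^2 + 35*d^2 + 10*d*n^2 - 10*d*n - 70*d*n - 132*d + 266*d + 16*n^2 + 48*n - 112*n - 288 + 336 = 10*d^3 + d^2*(81 - 25*n) + d*(10*n^2 - 80*n + 134) + 16*n^2 - 64*n + 48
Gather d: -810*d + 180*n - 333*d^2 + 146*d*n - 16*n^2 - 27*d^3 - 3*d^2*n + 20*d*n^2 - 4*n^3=-27*d^3 + d^2*(-3*n - 333) + d*(20*n^2 + 146*n - 810) - 4*n^3 - 16*n^2 + 180*n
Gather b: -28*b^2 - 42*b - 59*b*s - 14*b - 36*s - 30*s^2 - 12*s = -28*b^2 + b*(-59*s - 56) - 30*s^2 - 48*s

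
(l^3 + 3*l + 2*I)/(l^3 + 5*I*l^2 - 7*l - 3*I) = (l - 2*I)/(l + 3*I)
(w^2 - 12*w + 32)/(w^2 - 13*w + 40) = (w - 4)/(w - 5)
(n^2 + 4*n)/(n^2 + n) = (n + 4)/(n + 1)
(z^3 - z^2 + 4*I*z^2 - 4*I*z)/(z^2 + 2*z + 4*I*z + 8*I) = z*(z - 1)/(z + 2)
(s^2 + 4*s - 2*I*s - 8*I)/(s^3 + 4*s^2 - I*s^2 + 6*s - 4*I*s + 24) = (s - 2*I)/(s^2 - I*s + 6)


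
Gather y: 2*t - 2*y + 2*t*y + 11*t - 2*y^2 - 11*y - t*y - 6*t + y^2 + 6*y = 7*t - y^2 + y*(t - 7)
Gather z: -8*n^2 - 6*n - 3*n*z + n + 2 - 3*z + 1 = -8*n^2 - 5*n + z*(-3*n - 3) + 3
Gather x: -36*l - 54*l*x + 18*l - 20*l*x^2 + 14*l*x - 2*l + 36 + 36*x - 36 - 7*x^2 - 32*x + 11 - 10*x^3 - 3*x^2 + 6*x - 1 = -20*l - 10*x^3 + x^2*(-20*l - 10) + x*(10 - 40*l) + 10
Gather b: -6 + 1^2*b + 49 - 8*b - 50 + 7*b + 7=0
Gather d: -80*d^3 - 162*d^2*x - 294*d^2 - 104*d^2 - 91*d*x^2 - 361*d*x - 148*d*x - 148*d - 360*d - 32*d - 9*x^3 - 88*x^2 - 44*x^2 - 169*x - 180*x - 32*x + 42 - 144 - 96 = -80*d^3 + d^2*(-162*x - 398) + d*(-91*x^2 - 509*x - 540) - 9*x^3 - 132*x^2 - 381*x - 198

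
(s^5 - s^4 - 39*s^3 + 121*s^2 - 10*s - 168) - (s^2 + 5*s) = s^5 - s^4 - 39*s^3 + 120*s^2 - 15*s - 168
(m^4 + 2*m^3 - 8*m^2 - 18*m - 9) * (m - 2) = m^5 - 12*m^3 - 2*m^2 + 27*m + 18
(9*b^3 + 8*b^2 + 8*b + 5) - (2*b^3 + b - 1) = 7*b^3 + 8*b^2 + 7*b + 6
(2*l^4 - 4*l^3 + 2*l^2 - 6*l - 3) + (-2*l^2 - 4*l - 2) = 2*l^4 - 4*l^3 - 10*l - 5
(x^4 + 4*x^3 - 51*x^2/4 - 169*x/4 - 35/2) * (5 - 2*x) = -2*x^5 - 3*x^4 + 91*x^3/2 + 83*x^2/4 - 705*x/4 - 175/2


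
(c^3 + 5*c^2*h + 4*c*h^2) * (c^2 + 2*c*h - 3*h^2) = c^5 + 7*c^4*h + 11*c^3*h^2 - 7*c^2*h^3 - 12*c*h^4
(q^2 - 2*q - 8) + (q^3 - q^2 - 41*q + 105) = q^3 - 43*q + 97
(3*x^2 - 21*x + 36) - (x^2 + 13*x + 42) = 2*x^2 - 34*x - 6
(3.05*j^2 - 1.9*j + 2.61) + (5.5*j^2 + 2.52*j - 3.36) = 8.55*j^2 + 0.62*j - 0.75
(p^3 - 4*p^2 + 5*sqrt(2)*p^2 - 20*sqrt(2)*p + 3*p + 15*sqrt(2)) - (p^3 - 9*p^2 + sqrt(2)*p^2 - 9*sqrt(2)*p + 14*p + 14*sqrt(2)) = 5*p^2 + 4*sqrt(2)*p^2 - 11*sqrt(2)*p - 11*p + sqrt(2)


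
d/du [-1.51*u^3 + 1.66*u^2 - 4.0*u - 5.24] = -4.53*u^2 + 3.32*u - 4.0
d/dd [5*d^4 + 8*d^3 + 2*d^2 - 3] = 4*d*(5*d^2 + 6*d + 1)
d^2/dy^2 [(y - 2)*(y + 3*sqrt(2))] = 2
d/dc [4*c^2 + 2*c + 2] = 8*c + 2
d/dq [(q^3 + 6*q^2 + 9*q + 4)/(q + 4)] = 2*q + 2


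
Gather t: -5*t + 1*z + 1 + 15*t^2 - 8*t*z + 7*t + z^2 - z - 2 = 15*t^2 + t*(2 - 8*z) + z^2 - 1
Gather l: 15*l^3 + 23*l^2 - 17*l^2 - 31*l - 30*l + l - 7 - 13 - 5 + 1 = 15*l^3 + 6*l^2 - 60*l - 24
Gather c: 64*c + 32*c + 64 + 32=96*c + 96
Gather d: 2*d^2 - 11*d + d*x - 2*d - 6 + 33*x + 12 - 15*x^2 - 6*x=2*d^2 + d*(x - 13) - 15*x^2 + 27*x + 6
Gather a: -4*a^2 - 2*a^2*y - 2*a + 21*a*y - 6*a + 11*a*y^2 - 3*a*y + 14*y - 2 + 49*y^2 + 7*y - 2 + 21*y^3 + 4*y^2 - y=a^2*(-2*y - 4) + a*(11*y^2 + 18*y - 8) + 21*y^3 + 53*y^2 + 20*y - 4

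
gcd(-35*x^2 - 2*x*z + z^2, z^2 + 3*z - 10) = 1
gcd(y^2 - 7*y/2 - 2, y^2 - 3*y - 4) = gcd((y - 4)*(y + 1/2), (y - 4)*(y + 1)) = y - 4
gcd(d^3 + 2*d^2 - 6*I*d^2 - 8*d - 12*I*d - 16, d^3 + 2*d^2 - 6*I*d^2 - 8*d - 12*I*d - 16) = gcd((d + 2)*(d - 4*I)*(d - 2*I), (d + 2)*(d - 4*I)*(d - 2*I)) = d^3 + d^2*(2 - 6*I) + d*(-8 - 12*I) - 16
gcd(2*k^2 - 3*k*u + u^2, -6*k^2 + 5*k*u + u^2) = -k + u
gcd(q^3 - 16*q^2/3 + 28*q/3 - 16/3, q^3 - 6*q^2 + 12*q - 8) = q^2 - 4*q + 4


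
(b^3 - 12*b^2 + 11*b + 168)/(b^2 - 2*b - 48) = (b^2 - 4*b - 21)/(b + 6)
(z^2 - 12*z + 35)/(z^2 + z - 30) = (z - 7)/(z + 6)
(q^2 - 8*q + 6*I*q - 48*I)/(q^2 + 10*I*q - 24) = (q - 8)/(q + 4*I)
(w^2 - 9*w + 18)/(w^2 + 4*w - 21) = (w - 6)/(w + 7)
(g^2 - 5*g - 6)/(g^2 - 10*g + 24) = (g + 1)/(g - 4)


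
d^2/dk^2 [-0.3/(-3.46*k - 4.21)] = 7.18296/(3.46*k + 4.21)^3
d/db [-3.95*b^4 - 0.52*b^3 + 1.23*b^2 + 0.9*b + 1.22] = -15.8*b^3 - 1.56*b^2 + 2.46*b + 0.9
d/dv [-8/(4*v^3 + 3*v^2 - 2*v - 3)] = 16*(6*v^2 + 3*v - 1)/(4*v^3 + 3*v^2 - 2*v - 3)^2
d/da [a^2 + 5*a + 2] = 2*a + 5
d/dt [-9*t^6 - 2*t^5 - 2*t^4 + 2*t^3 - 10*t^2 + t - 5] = -54*t^5 - 10*t^4 - 8*t^3 + 6*t^2 - 20*t + 1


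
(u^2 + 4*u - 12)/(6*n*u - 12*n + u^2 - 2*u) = (u + 6)/(6*n + u)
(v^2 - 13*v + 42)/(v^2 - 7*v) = (v - 6)/v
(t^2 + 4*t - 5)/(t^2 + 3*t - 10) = (t - 1)/(t - 2)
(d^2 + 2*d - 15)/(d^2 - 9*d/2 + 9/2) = 2*(d + 5)/(2*d - 3)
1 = 1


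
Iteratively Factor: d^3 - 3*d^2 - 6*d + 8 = (d - 4)*(d^2 + d - 2) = (d - 4)*(d - 1)*(d + 2)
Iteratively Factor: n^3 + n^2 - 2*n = (n - 1)*(n^2 + 2*n) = n*(n - 1)*(n + 2)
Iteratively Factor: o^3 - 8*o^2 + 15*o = (o - 3)*(o^2 - 5*o) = o*(o - 3)*(o - 5)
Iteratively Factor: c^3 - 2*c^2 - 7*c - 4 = (c - 4)*(c^2 + 2*c + 1) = (c - 4)*(c + 1)*(c + 1)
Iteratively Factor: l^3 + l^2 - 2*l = (l + 2)*(l^2 - l) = l*(l + 2)*(l - 1)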